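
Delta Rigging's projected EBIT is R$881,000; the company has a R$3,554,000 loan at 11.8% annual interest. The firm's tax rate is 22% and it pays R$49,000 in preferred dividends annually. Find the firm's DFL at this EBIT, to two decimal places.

2.21

Interest = R$419,372.00.
Preferred dividends grossed up pre-tax: R$49,000 / (1 − 0.22) = R$62,820.51.
DFL = EBIT ÷ [EBIT − I − D_p/(1−t)] = R$881,000 ÷ [R$881,000 − R$419,372.00 − R$62,820.51] = R$881,000 ÷ R$398,807.49 = 2.2091.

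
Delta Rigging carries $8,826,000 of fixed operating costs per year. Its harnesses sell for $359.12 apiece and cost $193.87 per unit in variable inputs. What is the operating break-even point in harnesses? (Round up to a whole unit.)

53,410 harnesses

Contribution margin per unit = $359.12 − $193.87 = $165.25.
Break-even volume = fixed costs ÷ CM per unit = $8,826,000 ÷ $165.25 = 53,409.98, so 53,410 harnesses.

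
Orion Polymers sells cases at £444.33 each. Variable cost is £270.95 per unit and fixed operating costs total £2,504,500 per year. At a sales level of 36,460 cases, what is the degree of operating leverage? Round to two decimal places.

1.66

At 36,460 units, contribution = 36,460 × £173.38 = £6,321,434.80.
Subtracting fixed costs: EBIT = £6,321,434.80 − £2,504,500 = £3,816,934.80.
DOL = contribution ÷ EBIT = £6,321,434.80 ÷ £3,816,934.80 = 1.6562.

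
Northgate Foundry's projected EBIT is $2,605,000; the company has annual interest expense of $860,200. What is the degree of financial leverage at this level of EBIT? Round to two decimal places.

1.49

Annual interest charges come to $860,200.00.
DFL = EBIT ÷ (EBIT − I) = $2,605,000 ÷ ($2,605,000 − $860,200.00) = $2,605,000 ÷ $1,744,800.00 = 1.4930.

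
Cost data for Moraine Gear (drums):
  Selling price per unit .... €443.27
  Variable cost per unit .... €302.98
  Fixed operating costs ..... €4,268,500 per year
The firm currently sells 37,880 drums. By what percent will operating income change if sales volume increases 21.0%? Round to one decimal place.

+106.7%

Contribution at this volume is 37,880 × €140.29 = €5,314,185.20.
Operating income = contribution − fixed costs = €5,314,185.20 − €4,268,500 = €1,045,685.20.
So DOL = total CM / EBIT = €5,314,185.20 / €1,045,685.20 = 5.0820.
%ΔEBIT = DOL × %ΔSales = 5.0820 × +21.0% = +106.7%.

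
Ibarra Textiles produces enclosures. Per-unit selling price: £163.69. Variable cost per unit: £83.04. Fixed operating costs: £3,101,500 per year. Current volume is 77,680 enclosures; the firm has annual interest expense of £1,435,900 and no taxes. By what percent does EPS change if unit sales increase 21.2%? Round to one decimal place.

+76.9%

Contribution at this volume is 77,680 × £80.65 = £6,264,892.00.
EBIT = £6,264,892.00 − £3,101,500 = £3,163,392.00.
After interest of £1,435,900.00, pre-tax earnings = £1,727,492.00.
Degree of combined leverage = contribution ÷ (EBIT − I) = £6,264,892.00 ÷ £1,727,492.00 = 3.6266.
%ΔEPS = DCL × %ΔSales = 3.6266 × +21.2% = +76.9%.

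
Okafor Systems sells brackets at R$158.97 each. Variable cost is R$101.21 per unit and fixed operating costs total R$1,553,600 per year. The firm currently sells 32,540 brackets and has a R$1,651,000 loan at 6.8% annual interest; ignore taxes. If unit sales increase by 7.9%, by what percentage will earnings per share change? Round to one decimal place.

+69.5%

Contribution at this volume is 32,540 × R$57.76 = R$1,879,510.40.
EBIT = R$1,879,510.40 − R$1,553,600 = R$325,910.40.
Interest = R$112,268.00, so EBIT − I = R$213,642.40.
Degree of combined leverage = contribution ÷ (EBIT − I) = R$1,879,510.40 ÷ R$213,642.40 = 8.7975.
EPS therefore changes by 8.7975 × (+7.9%) = +69.5%.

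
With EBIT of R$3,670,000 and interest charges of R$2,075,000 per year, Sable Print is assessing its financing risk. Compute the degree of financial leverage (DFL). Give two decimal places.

2.30

Annual interest charges come to R$2,075,000.00.
Degree of financial leverage = EBIT / (EBIT − interest) = R$3,670,000 / R$1,595,000.00 = 2.3009.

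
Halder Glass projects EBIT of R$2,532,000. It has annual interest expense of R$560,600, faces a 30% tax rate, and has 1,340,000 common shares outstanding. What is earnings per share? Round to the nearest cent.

Interest = R$560,600.00, so EBT = R$2,532,000 − R$560,600.00 = R$1,971,400.00.
After tax at 30%: net income = R$1,971,400.00 × 0.70 = R$1,379,980.00.
Per share: R$1,379,980.00 / 1,340,000 shares = R$1.03.

R$1.03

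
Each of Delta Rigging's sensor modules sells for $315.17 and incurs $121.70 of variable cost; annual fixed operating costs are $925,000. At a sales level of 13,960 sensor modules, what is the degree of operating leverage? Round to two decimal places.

1.52

At 13,960 units, contribution = 13,960 × $193.47 = $2,700,841.20.
Subtracting fixed costs: EBIT = $2,700,841.20 − $925,000 = $1,775,841.20.
DOL = contribution ÷ EBIT = $2,700,841.20 ÷ $1,775,841.20 = 1.5209.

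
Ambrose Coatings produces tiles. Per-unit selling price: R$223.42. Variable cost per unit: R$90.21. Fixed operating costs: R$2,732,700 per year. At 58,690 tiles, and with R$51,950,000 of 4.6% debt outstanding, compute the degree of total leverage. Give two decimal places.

Total contribution margin = 58,690 × R$133.21 = R$7,818,094.90.
EBIT = R$7,818,094.90 − R$2,732,700 = R$5,085,394.90. Interest = R$2,389,700.00, so EBIT − I = R$2,695,694.90.
DCL = contribution ÷ (EBIT − I) = R$7,818,094.90 ÷ R$2,695,694.90 = 2.9002.

2.90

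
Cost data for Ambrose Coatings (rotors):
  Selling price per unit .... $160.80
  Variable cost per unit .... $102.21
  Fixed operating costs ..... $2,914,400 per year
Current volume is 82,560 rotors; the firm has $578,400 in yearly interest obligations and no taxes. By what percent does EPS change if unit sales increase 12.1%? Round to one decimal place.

At 82,560 units, contribution = 82,560 × $58.59 = $4,837,190.40.
Operating income = contribution − fixed costs = $4,837,190.40 − $2,914,400 = $1,922,790.40.
Interest = $578,400.00, so EBIT − I = $1,344,390.40.
Degree of combined leverage = contribution ÷ (EBIT − I) = $4,837,190.40 ÷ $1,344,390.40 = 3.5981.
%ΔEPS = DCL × %ΔSales = 3.5981 × +12.1% = +43.5%.

+43.5%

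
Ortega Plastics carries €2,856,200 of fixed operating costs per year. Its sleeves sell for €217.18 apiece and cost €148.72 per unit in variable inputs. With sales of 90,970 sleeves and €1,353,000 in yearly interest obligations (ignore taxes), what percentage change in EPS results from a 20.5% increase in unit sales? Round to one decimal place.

At 90,970 units, contribution = 90,970 × €68.46 = €6,227,806.20.
Subtracting fixed costs: EBIT = €6,227,806.20 − €2,856,200 = €3,371,606.20.
Interest = €1,353,000.00, so EBIT − I = €2,018,606.20.
DCL = total CM / (EBIT − I) = €6,227,806.20 / €2,018,606.20 = 3.0852.
EPS therefore changes by 3.0852 × (+20.5%) = +63.2%.

+63.2%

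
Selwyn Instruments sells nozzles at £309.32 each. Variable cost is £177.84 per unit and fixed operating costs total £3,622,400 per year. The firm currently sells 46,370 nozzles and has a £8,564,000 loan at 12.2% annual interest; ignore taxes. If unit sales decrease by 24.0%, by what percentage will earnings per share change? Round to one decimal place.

At 46,370 units, contribution = 46,370 × £131.48 = £6,096,727.60.
Subtracting fixed costs: EBIT = £6,096,727.60 − £3,622,400 = £2,474,327.60.
After interest of £1,044,808.00, pre-tax earnings = £1,429,519.60.
Degree of combined leverage = contribution ÷ (EBIT − I) = £6,096,727.60 ÷ £1,429,519.60 = 4.2649.
%ΔEPS = DCL × %ΔSales = 4.2649 × -24.0% = -102.4%.

-102.4%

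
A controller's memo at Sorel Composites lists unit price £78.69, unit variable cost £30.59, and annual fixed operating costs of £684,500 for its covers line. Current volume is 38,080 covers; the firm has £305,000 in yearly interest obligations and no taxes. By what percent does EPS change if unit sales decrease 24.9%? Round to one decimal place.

-54.2%

Contribution at this volume is 38,080 × £48.10 = £1,831,648.00.
EBIT = £1,831,648.00 − £684,500 = £1,147,148.00.
After interest of £305,000.00, pre-tax earnings = £842,148.00.
DCL = total CM / (EBIT − I) = £1,831,648.00 / £842,148.00 = 2.1750.
EPS therefore changes by 2.1750 × (-24.9%) = -54.2%.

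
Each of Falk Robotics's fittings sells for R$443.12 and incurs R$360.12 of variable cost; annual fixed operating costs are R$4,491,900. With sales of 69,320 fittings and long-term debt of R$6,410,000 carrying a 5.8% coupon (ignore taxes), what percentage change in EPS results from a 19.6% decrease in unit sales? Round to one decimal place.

-126.7%

Total contribution margin = 69,320 × R$83.00 = R$5,753,560.00.
EBIT = R$5,753,560.00 − R$4,491,900 = R$1,261,660.00.
After interest of R$371,780.00, pre-tax earnings = R$889,880.00.
Degree of combined leverage = contribution ÷ (EBIT − I) = R$5,753,560.00 ÷ R$889,880.00 = 6.4655.
EPS therefore changes by 6.4655 × (-19.6%) = -126.7%.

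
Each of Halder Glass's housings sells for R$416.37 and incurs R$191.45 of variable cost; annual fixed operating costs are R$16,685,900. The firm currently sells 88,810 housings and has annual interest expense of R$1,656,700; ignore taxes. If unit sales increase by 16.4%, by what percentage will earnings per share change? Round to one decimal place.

At 88,810 units, contribution = 88,810 × R$224.92 = R$19,975,145.20.
EBIT = R$19,975,145.20 − R$16,685,900 = R$3,289,245.20.
After interest of R$1,656,700.00, pre-tax earnings = R$1,632,545.20.
Degree of combined leverage = contribution ÷ (EBIT − I) = R$19,975,145.20 ÷ R$1,632,545.20 = 12.2356.
EPS therefore changes by 12.2356 × (+16.4%) = +200.7%.

+200.7%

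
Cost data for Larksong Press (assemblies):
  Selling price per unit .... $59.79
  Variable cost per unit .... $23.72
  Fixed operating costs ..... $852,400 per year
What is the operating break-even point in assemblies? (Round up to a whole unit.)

Each unit contributes $59.79 − $23.72 = $36.07.
Break-even Q = $852,400 / $36.07 = 23,631.83 → 23,632 assemblies.

23,632 assemblies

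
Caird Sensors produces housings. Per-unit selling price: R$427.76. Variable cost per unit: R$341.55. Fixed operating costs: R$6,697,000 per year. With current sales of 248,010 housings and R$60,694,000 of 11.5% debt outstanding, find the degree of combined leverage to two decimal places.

2.78

Contribution at this volume is 248,010 × R$86.21 = R$21,380,942.10.
Operating income = contribution − fixed costs = R$21,380,942.10 − R$6,697,000 = R$14,683,942.10. Interest = R$6,979,810.00, so EBIT − I = R$7,704,132.10.
DCL = contribution ÷ (EBIT − I) = R$21,380,942.10 ÷ R$7,704,132.10 = 2.7753.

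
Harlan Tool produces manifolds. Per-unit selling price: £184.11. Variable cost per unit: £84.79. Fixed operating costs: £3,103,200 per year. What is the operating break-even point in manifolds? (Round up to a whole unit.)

Each unit contributes £184.11 − £84.79 = £99.32.
Break-even volume = fixed costs ÷ CM per unit = £3,103,200 ÷ £99.32 = 31,244.46, so 31,245 manifolds.

31,245 manifolds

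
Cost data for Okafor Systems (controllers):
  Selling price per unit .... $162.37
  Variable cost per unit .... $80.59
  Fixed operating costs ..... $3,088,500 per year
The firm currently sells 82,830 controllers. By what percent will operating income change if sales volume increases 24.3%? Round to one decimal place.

+44.7%

At 82,830 units, contribution = 82,830 × $81.78 = $6,773,837.40.
Operating income = contribution − fixed costs = $6,773,837.40 − $3,088,500 = $3,685,337.40.
So DOL = total CM / EBIT = $6,773,837.40 / $3,685,337.40 = 1.8381.
So EBIT moves 1.8381 × (+24.3%) = +44.7%.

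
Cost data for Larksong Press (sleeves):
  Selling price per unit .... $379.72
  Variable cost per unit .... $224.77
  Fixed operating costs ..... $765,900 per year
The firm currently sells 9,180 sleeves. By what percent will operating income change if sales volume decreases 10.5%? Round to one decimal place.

At 9,180 units, contribution = 9,180 × $154.95 = $1,422,441.00.
Operating income = contribution − fixed costs = $1,422,441.00 − $765,900 = $656,541.00.
Degree of operating leverage = $1,422,441.00 / $656,541.00 = 2.1666.
Operating income changes by 2.1666 × -10.5% = -22.7%.

-22.7%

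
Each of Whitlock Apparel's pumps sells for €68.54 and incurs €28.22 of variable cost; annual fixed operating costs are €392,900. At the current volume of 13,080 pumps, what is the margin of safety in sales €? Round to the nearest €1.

Each unit contributes €68.54 − €28.22 = €40.32. Break-even units = €392,900 ÷ €40.32 = 9,744.54; break-even revenue = 9,744.54 × €68.54 = €667,891.02.
Actual sales revenue = 13,080 × €68.54 = €896,503.20.
Margin of safety = €896,503.20 − €667,891.02 = €228,612.

€228,612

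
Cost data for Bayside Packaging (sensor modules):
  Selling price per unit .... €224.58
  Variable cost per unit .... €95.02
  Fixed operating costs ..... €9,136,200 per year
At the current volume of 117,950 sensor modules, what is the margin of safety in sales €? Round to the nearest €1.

Each unit contributes €224.58 − €95.02 = €129.56. Break-even units = €9,136,200 ÷ €129.56 = 70,517.13; break-even revenue = 70,517.13 × €224.58 = €15,836,738.16.
Current sales = 117,950 × €224.58 = €26,489,211.00.
Margin of safety = €26,489,211.00 − €15,836,738.16 = €10,652,473.

€10,652,473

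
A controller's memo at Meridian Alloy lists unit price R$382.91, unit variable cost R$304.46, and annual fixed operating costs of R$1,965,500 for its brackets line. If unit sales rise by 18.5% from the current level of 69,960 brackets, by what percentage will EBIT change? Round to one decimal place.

+28.8%

Total contribution margin = 69,960 × R$78.45 = R$5,488,362.00.
Operating income = contribution − fixed costs = R$5,488,362.00 − R$1,965,500 = R$3,522,862.00.
DOL = contribution ÷ EBIT = R$5,488,362.00 ÷ R$3,522,862.00 = 1.5579.
%ΔEBIT = DOL × %ΔSales = 1.5579 × +18.5% = +28.8%.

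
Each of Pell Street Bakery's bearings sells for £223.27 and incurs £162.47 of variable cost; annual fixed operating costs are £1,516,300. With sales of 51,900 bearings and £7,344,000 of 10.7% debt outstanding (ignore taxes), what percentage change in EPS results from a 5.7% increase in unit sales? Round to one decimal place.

+21.1%

At 51,900 units, contribution = 51,900 × £60.80 = £3,155,520.00.
Operating income = contribution − fixed costs = £3,155,520.00 − £1,516,300 = £1,639,220.00.
After interest of £785,808.00, pre-tax earnings = £853,412.00.
DCL = total CM / (EBIT − I) = £3,155,520.00 / £853,412.00 = 3.6975.
%ΔEPS = DCL × %ΔSales = 3.6975 × +5.7% = +21.1%.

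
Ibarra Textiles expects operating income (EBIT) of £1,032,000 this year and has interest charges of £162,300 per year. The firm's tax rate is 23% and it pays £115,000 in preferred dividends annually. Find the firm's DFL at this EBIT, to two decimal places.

1.43

Annual interest charges come to £162,300.00.
Preferred dividends grossed up pre-tax: £115,000 / (1 − 0.23) = £149,350.65.
DFL = EBIT ÷ [EBIT − I − D_p/(1−t)] = £1,032,000 ÷ [£1,032,000 − £162,300.00 − £149,350.65] = £1,032,000 ÷ £720,349.35 = 1.4326.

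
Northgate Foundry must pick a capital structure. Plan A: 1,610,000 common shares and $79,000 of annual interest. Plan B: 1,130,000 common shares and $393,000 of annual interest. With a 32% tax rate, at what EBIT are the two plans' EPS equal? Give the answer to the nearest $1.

Set EPS_A = EPS_B: (EBIT − $79,000)(1 − 0.32) ÷ 1,610,000 = (EBIT − $393,000)(1 − 0.32) ÷ 1,130,000.
Cancelling (1 − t) and cross-multiplying: 1,130,000·(EBIT − 79,000) = 1,610,000·(EBIT − 393,000).
EBIT × (1,610,000 − 1,130,000) = 393,000 × 1,610,000 − 79,000 × 1,130,000 = 543,460,000,000, so EBIT = 543,460,000,000 ÷ 480,000 = 1,132,208.33.

$1,132,208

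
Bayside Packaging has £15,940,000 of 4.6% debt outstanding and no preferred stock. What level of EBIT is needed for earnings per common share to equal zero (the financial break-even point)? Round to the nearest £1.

Annual interest = 4.6% × £15,940,000 = £733,240.00.
Without preferred stock the financial break-even is simply EBIT = interest = £733,240.00.

£733,240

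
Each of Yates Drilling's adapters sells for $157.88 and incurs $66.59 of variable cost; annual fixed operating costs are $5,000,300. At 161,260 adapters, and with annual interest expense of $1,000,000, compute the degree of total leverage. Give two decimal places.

At 161,260 units, contribution = 161,260 × $91.29 = $14,721,425.40.
Operating income = contribution − fixed costs = $14,721,425.40 − $5,000,300 = $9,721,125.40. Interest = $1,000,000.00.
DOL = $14,721,425.40 ÷ $9,721,125.40 = 1.5144; DFL = $9,721,125.40 ÷ $8,721,125.40 = 1.1147.
DCL = DOL × DFL = 1.5144 × 1.1147 = 1.6881.

1.69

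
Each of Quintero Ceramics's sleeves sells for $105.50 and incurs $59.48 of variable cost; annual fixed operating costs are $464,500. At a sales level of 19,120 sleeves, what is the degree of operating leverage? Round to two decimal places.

2.12

Total contribution margin = 19,120 × $46.02 = $879,902.40.
Subtracting fixed costs: EBIT = $879,902.40 − $464,500 = $415,402.40.
DOL = contribution ÷ EBIT = $879,902.40 ÷ $415,402.40 = 2.1182.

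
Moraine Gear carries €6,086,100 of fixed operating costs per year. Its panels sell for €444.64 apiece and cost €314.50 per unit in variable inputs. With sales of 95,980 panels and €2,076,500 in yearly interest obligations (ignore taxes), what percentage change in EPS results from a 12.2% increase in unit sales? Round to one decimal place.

+35.2%

At 95,980 units, contribution = 95,980 × €130.14 = €12,490,837.20.
Subtracting fixed costs: EBIT = €12,490,837.20 − €6,086,100 = €6,404,737.20.
After interest of €2,076,500.00, pre-tax earnings = €4,328,237.20.
DCL = total CM / (EBIT − I) = €12,490,837.20 / €4,328,237.20 = 2.8859.
%ΔEPS = DCL × %ΔSales = 2.8859 × +12.2% = +35.2%.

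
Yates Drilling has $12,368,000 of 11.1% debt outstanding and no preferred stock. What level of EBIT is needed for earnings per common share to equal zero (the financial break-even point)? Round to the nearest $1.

$1,372,848

Annual interest = 11.1% × $12,368,000 = $1,372,848.00.
With no preferred dividends, EPS = 0 when EBIT exactly covers interest, so the financial break-even EBIT is $1,372,848.00.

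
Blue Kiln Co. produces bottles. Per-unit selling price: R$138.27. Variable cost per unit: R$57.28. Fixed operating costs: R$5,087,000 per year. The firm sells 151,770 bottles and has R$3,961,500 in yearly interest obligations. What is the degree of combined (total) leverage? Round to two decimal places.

Total contribution margin = 151,770 × R$80.99 = R$12,291,852.30.
EBIT = R$12,291,852.30 − R$5,087,000 = R$7,204,852.30. Interest = R$3,961,500.00, so EBIT − I = R$3,243,352.30.
Degree of total leverage = total CM / (EBIT − interest) = R$12,291,852.30 / R$3,243,352.30 = 3.7899.

3.79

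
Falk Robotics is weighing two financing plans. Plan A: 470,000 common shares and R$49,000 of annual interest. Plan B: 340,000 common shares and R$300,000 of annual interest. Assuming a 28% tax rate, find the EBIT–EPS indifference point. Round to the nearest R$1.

R$956,462

Set EPS_A = EPS_B: (EBIT − R$49,000)(1 − 0.28) ÷ 470,000 = (EBIT − R$300,000)(1 − 0.28) ÷ 340,000.
Cancelling (1 − t) and cross-multiplying: 340,000·(EBIT − 49,000) = 470,000·(EBIT − 300,000).
EBIT × (470,000 − 340,000) = 300,000 × 470,000 − 49,000 × 340,000 = 124,340,000,000, so EBIT = 124,340,000,000 ÷ 130,000 = 956,461.54.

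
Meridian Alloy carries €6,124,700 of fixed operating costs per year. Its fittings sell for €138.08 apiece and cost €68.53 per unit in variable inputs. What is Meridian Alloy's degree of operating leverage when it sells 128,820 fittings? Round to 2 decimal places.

3.16

Contribution at this volume is 128,820 × €69.55 = €8,959,431.00.
Operating income = contribution − fixed costs = €8,959,431.00 − €6,124,700 = €2,834,731.00.
Degree of operating leverage = €8,959,431.00 / €2,834,731.00 = 3.1606.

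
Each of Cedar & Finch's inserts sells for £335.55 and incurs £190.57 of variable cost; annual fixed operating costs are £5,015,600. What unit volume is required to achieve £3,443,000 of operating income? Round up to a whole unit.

Contribution margin per unit = £335.55 − £190.57 = £144.98.
Required volume = (fixed costs + target profit) ÷ CM = (£5,015,600 + £3,443,000) ÷ £144.98 = 58,343.22, so 58,344 inserts.

58,344 inserts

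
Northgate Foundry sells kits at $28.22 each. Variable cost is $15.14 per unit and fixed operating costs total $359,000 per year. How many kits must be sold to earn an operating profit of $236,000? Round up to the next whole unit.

Each unit contributes $28.22 − $15.14 = $13.08.
Units = (FC + target) / CM = ($359,000 + $236,000) / $13.08 = 45,489.30, so 45,490 kits.

45,490 kits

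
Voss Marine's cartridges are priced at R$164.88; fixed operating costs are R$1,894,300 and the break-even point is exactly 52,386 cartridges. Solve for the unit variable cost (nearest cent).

R$128.72

Contribution per unit must be FC / Q = R$1,894,300 / 52,386 = R$36.1604.
Variable cost per unit = R$164.88 − R$36.1604 = R$128.72.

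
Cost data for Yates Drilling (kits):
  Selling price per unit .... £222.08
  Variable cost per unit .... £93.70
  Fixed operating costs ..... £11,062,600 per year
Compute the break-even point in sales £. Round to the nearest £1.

£19,136,799

CM per unit = £222.08 − £93.70 = £128.38; CM ratio = £128.38 / £222.08 = 0.5781.
Break-even sales = FC ÷ CM ratio = £11,062,600 × £222.08 / £128.38 = £19,136,799.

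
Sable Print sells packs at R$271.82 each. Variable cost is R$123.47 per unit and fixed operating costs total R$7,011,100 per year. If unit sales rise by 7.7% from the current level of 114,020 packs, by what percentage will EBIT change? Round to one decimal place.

+13.2%

Total contribution margin = 114,020 × R$148.35 = R$16,914,867.00.
Subtracting fixed costs: EBIT = R$16,914,867.00 − R$7,011,100 = R$9,903,767.00.
DOL = contribution ÷ EBIT = R$16,914,867.00 ÷ R$9,903,767.00 = 1.7079.
So EBIT moves 1.7079 × (+7.7%) = +13.2%.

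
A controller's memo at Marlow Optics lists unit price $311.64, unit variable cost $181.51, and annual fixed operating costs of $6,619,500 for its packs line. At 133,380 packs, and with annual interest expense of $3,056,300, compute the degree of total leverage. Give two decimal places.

2.26

Total contribution margin = 133,380 × $130.13 = $17,356,739.40.
Subtracting fixed costs: EBIT = $17,356,739.40 − $6,619,500 = $10,737,239.40. Interest = $3,056,300.00, so EBIT − I = $7,680,939.40.
Degree of total leverage = total CM / (EBIT − interest) = $17,356,739.40 / $7,680,939.40 = 2.2597.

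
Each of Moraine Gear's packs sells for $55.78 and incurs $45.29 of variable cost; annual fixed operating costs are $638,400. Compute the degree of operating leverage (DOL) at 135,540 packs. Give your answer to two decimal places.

At 135,540 units, contribution = 135,540 × $10.49 = $1,421,814.60.
Subtracting fixed costs: EBIT = $1,421,814.60 − $638,400 = $783,414.60.
Degree of operating leverage = $1,421,814.60 / $783,414.60 = 1.8149.

1.81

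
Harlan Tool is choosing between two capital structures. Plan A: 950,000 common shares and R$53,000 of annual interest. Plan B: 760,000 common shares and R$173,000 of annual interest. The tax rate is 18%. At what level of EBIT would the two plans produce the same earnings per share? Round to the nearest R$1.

R$653,000

At indifference, (EBIT − 53,000)(1 − t)/950,000 = (EBIT − 173,000)(1 − t)/760,000.
The (1 − t) factor cancels: (EBIT − 53,000) × 760,000 = (EBIT − 173,000) × 950,000.
Solving, EBIT = (173,000·950,000 − 53,000·760,000) / (950,000 − 760,000) = 124,070,000,000 / 190,000 = 653,000.00.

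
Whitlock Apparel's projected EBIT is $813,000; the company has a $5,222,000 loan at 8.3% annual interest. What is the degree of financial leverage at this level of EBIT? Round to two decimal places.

2.14

Annual interest charges come to $433,426.00.
DFL = EBIT ÷ (EBIT − I) = $813,000 ÷ ($813,000 − $433,426.00) = $813,000 ÷ $379,574.00 = 2.1419.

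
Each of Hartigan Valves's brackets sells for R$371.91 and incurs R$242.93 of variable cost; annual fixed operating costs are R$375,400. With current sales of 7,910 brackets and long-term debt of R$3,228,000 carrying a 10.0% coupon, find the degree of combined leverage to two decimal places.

At 7,910 units, contribution = 7,910 × R$128.98 = R$1,020,231.80.
EBIT = R$1,020,231.80 − R$375,400 = R$644,831.80. Interest = R$322,800.00.
DOL = R$1,020,231.80 ÷ R$644,831.80 = 1.5822; DFL = R$644,831.80 ÷ R$322,031.80 = 2.0024.
Combined leverage = 1.5822 × 2.0024 = 3.1682.

3.17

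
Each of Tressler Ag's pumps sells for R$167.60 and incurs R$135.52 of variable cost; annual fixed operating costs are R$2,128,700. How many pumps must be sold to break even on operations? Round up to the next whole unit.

66,356 pumps

Each unit contributes R$167.60 − R$135.52 = R$32.08.
Break-even volume = fixed costs ÷ CM per unit = R$2,128,700 ÷ R$32.08 = 66,355.99, so 66,356 pumps.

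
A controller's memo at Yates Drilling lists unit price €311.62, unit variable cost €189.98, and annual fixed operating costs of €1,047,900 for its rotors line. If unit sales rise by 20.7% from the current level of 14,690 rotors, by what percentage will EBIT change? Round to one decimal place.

+50.1%

Contribution at this volume is 14,690 × €121.64 = €1,786,891.60.
Operating income = contribution − fixed costs = €1,786,891.60 − €1,047,900 = €738,991.60.
Degree of operating leverage = €1,786,891.60 / €738,991.60 = 2.4180.
So EBIT moves 2.4180 × (+20.7%) = +50.1%.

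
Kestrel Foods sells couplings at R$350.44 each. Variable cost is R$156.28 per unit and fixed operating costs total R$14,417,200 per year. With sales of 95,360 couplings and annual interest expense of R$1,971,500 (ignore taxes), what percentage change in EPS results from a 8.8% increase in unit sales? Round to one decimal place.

+76.6%

At 95,360 units, contribution = 95,360 × R$194.16 = R$18,515,097.60.
EBIT = R$18,515,097.60 − R$14,417,200 = R$4,097,897.60.
After interest of R$1,971,500.00, pre-tax earnings = R$2,126,397.60.
Degree of combined leverage = contribution ÷ (EBIT − I) = R$18,515,097.60 ÷ R$2,126,397.60 = 8.7073.
EPS therefore changes by 8.7073 × (+8.8%) = +76.6%.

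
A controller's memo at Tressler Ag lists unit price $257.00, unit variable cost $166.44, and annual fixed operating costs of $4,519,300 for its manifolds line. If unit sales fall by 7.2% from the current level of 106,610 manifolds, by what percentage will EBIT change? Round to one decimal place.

-13.5%

Contribution at this volume is 106,610 × $90.56 = $9,654,601.60.
Operating income = contribution − fixed costs = $9,654,601.60 − $4,519,300 = $5,135,301.60.
So DOL = total CM / EBIT = $9,654,601.60 / $5,135,301.60 = 1.8800.
So EBIT moves 1.8800 × (-7.2%) = -13.5%.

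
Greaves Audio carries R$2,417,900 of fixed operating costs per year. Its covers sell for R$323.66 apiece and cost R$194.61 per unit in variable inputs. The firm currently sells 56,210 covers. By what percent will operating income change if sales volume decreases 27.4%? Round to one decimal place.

-41.1%

At 56,210 units, contribution = 56,210 × R$129.05 = R$7,253,900.50.
EBIT = R$7,253,900.50 − R$2,417,900 = R$4,836,000.50.
So DOL = total CM / EBIT = R$7,253,900.50 / R$4,836,000.50 = 1.5000.
%ΔEBIT = DOL × %ΔSales = 1.5000 × -27.4% = -41.1%.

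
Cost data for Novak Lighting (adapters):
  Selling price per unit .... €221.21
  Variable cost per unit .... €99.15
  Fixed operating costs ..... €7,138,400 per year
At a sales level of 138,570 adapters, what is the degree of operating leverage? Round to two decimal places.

1.73

Total contribution margin = 138,570 × €122.06 = €16,913,854.20.
EBIT = €16,913,854.20 − €7,138,400 = €9,775,454.20.
DOL = contribution ÷ EBIT = €16,913,854.20 ÷ €9,775,454.20 = 1.7302.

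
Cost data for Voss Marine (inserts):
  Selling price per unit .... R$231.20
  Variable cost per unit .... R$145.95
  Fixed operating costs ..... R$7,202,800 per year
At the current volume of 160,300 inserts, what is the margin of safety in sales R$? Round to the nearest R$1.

R$17,527,197

Each unit contributes R$231.20 − R$145.95 = R$85.25. Break-even units = R$7,202,800 ÷ R$85.25 = 84,490.32; break-even revenue = 84,490.32 × R$231.20 = R$19,534,162.58.
Actual sales revenue = 160,300 × R$231.20 = R$37,061,360.00.
Margin of safety = R$37,061,360.00 − R$19,534,162.58 = R$17,527,197.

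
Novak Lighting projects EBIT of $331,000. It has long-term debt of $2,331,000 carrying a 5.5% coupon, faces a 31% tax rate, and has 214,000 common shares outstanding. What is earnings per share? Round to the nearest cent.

Interest = $128,205.00, so EBT = $331,000 − $128,205.00 = $202,795.00.
After tax at 31%: net income = $202,795.00 × 0.69 = $139,928.55.
EPS = $139,928.55 ÷ 214,000 = $0.65.

$0.65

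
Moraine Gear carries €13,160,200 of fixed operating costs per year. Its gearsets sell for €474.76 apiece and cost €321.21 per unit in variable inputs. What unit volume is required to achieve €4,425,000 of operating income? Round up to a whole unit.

114,525 gearsets

Each unit contributes €474.76 − €321.21 = €153.55.
Required volume = (fixed costs + target profit) ÷ CM = (€13,160,200 + €4,425,000) ÷ €153.55 = 114,524.26, so 114,525 gearsets.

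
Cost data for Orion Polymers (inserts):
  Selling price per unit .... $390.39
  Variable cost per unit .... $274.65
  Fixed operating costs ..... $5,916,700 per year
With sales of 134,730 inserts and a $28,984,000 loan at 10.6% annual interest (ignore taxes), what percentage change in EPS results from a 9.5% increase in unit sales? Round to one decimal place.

Total contribution margin = 134,730 × $115.74 = $15,593,650.20.
EBIT = $15,593,650.20 − $5,916,700 = $9,676,950.20.
Interest = $3,072,304.00, so EBIT − I = $6,604,646.20.
Degree of combined leverage = contribution ÷ (EBIT − I) = $15,593,650.20 ÷ $6,604,646.20 = 2.3610.
%ΔEPS = DCL × %ΔSales = 2.3610 × +9.5% = +22.4%.

+22.4%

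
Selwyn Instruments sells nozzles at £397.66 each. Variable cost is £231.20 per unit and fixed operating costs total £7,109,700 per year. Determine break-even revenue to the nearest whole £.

Contribution margin per unit = £397.66 − £231.20 = £166.46, a CM ratio of £166.46 ÷ £397.66 = 0.4186.
Break-even revenue = fixed costs × price ÷ CM = £7,109,700 × £397.66 ÷ £166.46 = £16,984,521.

£16,984,521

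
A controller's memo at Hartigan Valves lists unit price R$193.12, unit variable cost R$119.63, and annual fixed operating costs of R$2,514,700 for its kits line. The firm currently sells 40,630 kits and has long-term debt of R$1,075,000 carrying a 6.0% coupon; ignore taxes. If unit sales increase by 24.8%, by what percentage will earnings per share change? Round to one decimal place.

+182.1%

Total contribution margin = 40,630 × R$73.49 = R$2,985,898.70.
Subtracting fixed costs: EBIT = R$2,985,898.70 − R$2,514,700 = R$471,198.70.
After interest of R$64,500.00, pre-tax earnings = R$406,698.70.
DCL = total CM / (EBIT − I) = R$2,985,898.70 / R$406,698.70 = 7.3418.
%ΔEPS = DCL × %ΔSales = 7.3418 × +24.8% = +182.1%.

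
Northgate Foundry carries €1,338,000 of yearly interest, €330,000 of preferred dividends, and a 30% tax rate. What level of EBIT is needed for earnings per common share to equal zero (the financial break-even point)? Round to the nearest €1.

€1,809,429

Preferred dividends are paid after tax, so their pre-tax equivalent is €330,000 ÷ (1 − 0.30) = €471,428.57.
Financial break-even EBIT = interest + D_p ÷ (1 − t) = €1,338,000 + €471,428.57 = €1,809,428.57.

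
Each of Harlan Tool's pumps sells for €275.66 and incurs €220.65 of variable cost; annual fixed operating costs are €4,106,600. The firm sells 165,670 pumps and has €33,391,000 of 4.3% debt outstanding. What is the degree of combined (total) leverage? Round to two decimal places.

At 165,670 units, contribution = 165,670 × €55.01 = €9,113,506.70.
Subtracting fixed costs: EBIT = €9,113,506.70 − €4,106,600 = €5,006,906.70. Interest = €1,435,813.00, so EBIT − I = €3,571,093.70.
DCL = contribution ÷ (EBIT − I) = €9,113,506.70 ÷ €3,571,093.70 = 2.5520.

2.55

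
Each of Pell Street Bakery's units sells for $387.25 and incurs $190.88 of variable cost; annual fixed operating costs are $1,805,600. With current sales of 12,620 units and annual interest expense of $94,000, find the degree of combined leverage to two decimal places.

4.28

At 12,620 units, contribution = 12,620 × $196.37 = $2,478,189.40.
Subtracting fixed costs: EBIT = $2,478,189.40 − $1,805,600 = $672,589.40. Interest = $94,000.00.
DOL = $2,478,189.40 ÷ $672,589.40 = 3.6846; DFL = $672,589.40 ÷ $578,589.40 = 1.1625.
DCL = DOL × DFL = 3.6846 × 1.1625 = 4.2833.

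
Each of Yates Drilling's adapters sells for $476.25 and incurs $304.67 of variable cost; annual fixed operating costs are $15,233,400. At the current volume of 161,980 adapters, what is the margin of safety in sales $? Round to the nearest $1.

Each unit contributes $476.25 − $304.67 = $171.58. Break-even units = $15,233,400 ÷ $171.58 = 88,783.07; break-even revenue = 88,783.07 × $476.25 = $42,282,939.45.
Actual sales revenue = 161,980 × $476.25 = $77,142,975.00.
Margin of safety = $77,142,975.00 − $42,282,939.45 = $34,860,036.

$34,860,036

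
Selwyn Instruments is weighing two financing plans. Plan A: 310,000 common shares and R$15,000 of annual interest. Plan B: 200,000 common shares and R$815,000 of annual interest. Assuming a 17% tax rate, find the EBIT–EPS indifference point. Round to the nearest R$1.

Set EPS_A = EPS_B: (EBIT − R$15,000)(1 − 0.17) ÷ 310,000 = (EBIT − R$815,000)(1 − 0.17) ÷ 200,000.
The (1 − t) factor cancels: (EBIT − 15,000) × 200,000 = (EBIT − 815,000) × 310,000.
EBIT × (310,000 − 200,000) = 815,000 × 310,000 − 15,000 × 200,000 = 249,650,000,000, so EBIT = 249,650,000,000 ÷ 110,000 = 2,269,545.45.

R$2,269,545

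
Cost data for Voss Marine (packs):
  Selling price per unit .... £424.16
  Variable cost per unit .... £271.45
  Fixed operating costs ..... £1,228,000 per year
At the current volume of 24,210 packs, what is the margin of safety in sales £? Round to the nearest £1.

£6,858,079

Contribution margin per unit = £424.16 − £271.45 = £152.71. Break-even units = £1,228,000 ÷ £152.71 = 8,041.39; break-even revenue = 8,041.39 × £424.16 = £3,410,834.13.
Current sales = 24,210 × £424.16 = £10,268,913.60.
Margin of safety = £10,268,913.60 − £3,410,834.13 = £6,858,079.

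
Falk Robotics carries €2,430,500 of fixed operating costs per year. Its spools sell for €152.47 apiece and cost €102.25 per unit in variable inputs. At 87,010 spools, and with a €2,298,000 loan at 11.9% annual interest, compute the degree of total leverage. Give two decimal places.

2.62

Total contribution margin = 87,010 × €50.22 = €4,369,642.20.
Subtracting fixed costs: EBIT = €4,369,642.20 − €2,430,500 = €1,939,142.20. Interest = €273,462.00, so EBIT − I = €1,665,680.20.
DCL = contribution ÷ (EBIT − I) = €4,369,642.20 ÷ €1,665,680.20 = 2.6233.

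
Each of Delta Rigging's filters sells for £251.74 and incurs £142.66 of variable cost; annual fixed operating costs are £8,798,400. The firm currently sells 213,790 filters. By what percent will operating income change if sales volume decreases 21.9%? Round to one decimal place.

-35.2%

Total contribution margin = 213,790 × £109.08 = £23,320,213.20.
Operating income = contribution − fixed costs = £23,320,213.20 − £8,798,400 = £14,521,813.20.
So DOL = total CM / EBIT = £23,320,213.20 / £14,521,813.20 = 1.6059.
So EBIT moves 1.6059 × (-21.9%) = -35.2%.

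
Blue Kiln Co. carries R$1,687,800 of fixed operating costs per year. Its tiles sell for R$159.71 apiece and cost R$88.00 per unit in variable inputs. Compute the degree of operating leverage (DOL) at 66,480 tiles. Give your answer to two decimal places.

1.55

Contribution at this volume is 66,480 × R$71.71 = R$4,767,280.80.
Subtracting fixed costs: EBIT = R$4,767,280.80 − R$1,687,800 = R$3,079,480.80.
So DOL = total CM / EBIT = R$4,767,280.80 / R$3,079,480.80 = 1.5481.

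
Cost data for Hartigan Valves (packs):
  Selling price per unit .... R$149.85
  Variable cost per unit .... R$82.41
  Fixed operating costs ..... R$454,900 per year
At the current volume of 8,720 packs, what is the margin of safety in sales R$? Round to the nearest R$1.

R$295,916

Unit CM = price − variable cost = R$149.85 − R$82.41 = R$67.44. Break-even units = R$454,900 ÷ R$67.44 = 6,745.26; break-even revenue = 6,745.26 × R$149.85 = R$1,010,776.47.
Current sales = 8,720 × R$149.85 = R$1,306,692.00.
Margin of safety = R$1,306,692.00 − R$1,010,776.47 = R$295,916.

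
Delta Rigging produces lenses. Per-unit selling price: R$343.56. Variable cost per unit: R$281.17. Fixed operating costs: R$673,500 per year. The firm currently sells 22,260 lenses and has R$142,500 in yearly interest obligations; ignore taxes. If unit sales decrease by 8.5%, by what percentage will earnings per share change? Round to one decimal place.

-20.6%

Contribution at this volume is 22,260 × R$62.39 = R$1,388,801.40.
Subtracting fixed costs: EBIT = R$1,388,801.40 − R$673,500 = R$715,301.40.
After interest of R$142,500.00, pre-tax earnings = R$572,801.40.
Degree of combined leverage = contribution ÷ (EBIT − I) = R$1,388,801.40 ÷ R$572,801.40 = 2.4246.
%ΔEPS = DCL × %ΔSales = 2.4246 × -8.5% = -20.6%.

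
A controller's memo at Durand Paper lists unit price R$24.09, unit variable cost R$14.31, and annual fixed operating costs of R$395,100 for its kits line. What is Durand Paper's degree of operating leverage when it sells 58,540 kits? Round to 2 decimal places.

3.23

Contribution at this volume is 58,540 × R$9.78 = R$572,521.20.
EBIT = R$572,521.20 − R$395,100 = R$177,421.20.
So DOL = total CM / EBIT = R$572,521.20 / R$177,421.20 = 3.2269.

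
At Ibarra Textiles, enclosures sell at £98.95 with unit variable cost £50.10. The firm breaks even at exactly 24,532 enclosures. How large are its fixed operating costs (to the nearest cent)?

Unit CM = price − variable cost = £98.95 − £50.10 = £48.85.
Fixed costs = break-even units × CM = 24,532 × £48.85 = £1,198,388.20.

£1,198,388.20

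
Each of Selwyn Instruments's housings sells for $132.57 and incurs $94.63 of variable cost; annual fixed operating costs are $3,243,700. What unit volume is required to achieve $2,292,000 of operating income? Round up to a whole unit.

145,907 housings

Each unit contributes $132.57 − $94.63 = $37.94.
Need Q such that Q × $37.94 − $3,243,700 = $2,292,000, i.e. Q = $5,535,700 / $37.94 = 145,906.69 → 145,907.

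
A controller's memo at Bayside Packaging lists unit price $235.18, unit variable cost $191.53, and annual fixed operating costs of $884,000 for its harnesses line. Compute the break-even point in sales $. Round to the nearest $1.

Contribution margin per unit = $235.18 − $191.53 = $43.65, a CM ratio of $43.65 ÷ $235.18 = 0.1856.
Break-even revenue = fixed costs × price ÷ CM = $884,000 × $235.18 ÷ $43.65 = $4,762,866.

$4,762,866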